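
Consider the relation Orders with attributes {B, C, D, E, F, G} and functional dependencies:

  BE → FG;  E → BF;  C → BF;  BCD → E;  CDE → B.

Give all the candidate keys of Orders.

Attributes C, D never appear on any right-hand side, so every candidate key must contain {C, D}.
{C, D}⁺ = {B, C, D, E, F, G}, which is all of the schema, so {C, D} is the only candidate key.

(C, D)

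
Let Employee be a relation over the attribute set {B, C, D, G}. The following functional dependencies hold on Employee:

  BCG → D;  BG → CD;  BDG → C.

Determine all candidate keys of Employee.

{B, G}⁺: BG→CD adds C, D → {B, C, D, G}. Minimal: {G}⁺ = {G}; {B}⁺ = {B} — none reach the full schema.

{B, G}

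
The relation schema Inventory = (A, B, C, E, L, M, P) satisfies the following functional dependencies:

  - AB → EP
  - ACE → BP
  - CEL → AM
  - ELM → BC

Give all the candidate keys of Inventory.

{C, E, L}; {E, L, M}; {A, B, C, L}; {A, B, L, M}

Attribute L never appears on the right-hand side of any dependency, so L must belong to every candidate key.
{L}⁺ = {L}, which is not all of the schema, so we must add further attributes.
{C, E, L}⁺: CEL→AM adds A, M; ELM→BC adds B; AB→EP adds P → {A, B, C, E, L, M, P}. Minimal: {E, L}⁺ = {E, L}; {C, L}⁺ = {C, L}; {C, E}⁺ = {C, E} — none reach the full schema.
{E, L, M}⁺: ELM→BC adds B, C; CEL→AM adds A; AB→EP adds P → {A, B, C, E, L, M, P}. Minimal: {L, M}⁺ = {L, M}; {E, M}⁺ = {E, M}; {E, L}⁺ = {E, L} — none reach the full schema.
{A, B, C, L}⁺: AB→EP adds E, P; CEL→AM adds M → {A, B, C, E, L, M, P}. Minimal: {B, C, L}⁺ = {B, C, L}; {A, C, L}⁺ = {A, C, L}; {A, B, L}⁺ = {A, B, E, L, P}; … — none reach the full schema.
{A, B, L, M}⁺: AB→EP adds E, P; ELM→BC adds C → {A, B, C, E, L, M, P}. Minimal: {B, L, M}⁺ = {B, L, M}; {A, L, M}⁺ = {A, L, M}; {A, B, M}⁺ = {A, B, E, M, P}; … — none reach the full schema.
Any other superkey contains one of these as a subset, so there are no further candidate keys.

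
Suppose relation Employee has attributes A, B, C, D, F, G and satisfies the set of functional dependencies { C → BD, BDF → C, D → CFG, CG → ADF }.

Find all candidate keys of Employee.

{C}; {D}

{C}⁺: C→BD adds B, D; D→CFG adds F, G; CG→ADF adds A → {A, B, C, D, F, G}.
{D}⁺: D→CFG adds C, F, G; CG→ADF adds A; C→BD adds B → {A, B, C, D, F, G}.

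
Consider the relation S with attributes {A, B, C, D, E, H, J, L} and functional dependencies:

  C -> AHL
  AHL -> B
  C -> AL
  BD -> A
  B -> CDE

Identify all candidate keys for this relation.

{B, J}⁺: B→CDE adds C, D, E; C→AHL adds A, H, L → {A, B, C, D, E, H, J, L}. Minimal: {J}⁺ = {J}; {B}⁺ = {A, B, C, D, E, H, L} — none reach the full schema.
{C, J}⁺: C→AHL adds A, H, L; AHL→B adds B; B→CDE adds D, E → {A, B, C, D, E, H, J, L}. Minimal: {J}⁺ = {J}; {C}⁺ = {A, B, C, D, E, H, L} — none reach the full schema.
{A, H, J, L}⁺: AHL→B adds B; B→CDE adds C, D, E → {A, B, C, D, E, H, J, L}. Minimal: {H, J, L}⁺ = {H, J, L}; {A, J, L}⁺ = {A, J, L}; {A, H, L}⁺ = {A, B, C, D, E, H, L}; … — none reach the full schema.

{B, J}; {C, J}; {A, H, J, L}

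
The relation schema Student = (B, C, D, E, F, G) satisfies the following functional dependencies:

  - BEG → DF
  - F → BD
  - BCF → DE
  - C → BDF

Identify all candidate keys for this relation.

{C, G}

Attributes C, G never appear on any right-hand side, so every candidate key must contain {C, G}.
{C, G}⁺ = {B, C, D, E, F, G}, which is all of the schema, so {C, G} is the only candidate key.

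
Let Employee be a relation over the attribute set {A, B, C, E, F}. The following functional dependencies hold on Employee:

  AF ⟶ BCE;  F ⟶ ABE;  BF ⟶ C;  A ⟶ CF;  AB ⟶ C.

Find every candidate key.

(A), (F)

{A}⁺: A→CF adds C, F; AF→BCE adds B, E → {A, B, C, E, F}.
{F}⁺: F→ABE adds A, B, E; BF→C adds C → {A, B, C, E, F}.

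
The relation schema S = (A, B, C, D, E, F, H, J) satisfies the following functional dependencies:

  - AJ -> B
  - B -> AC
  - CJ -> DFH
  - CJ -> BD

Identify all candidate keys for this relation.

{A, E, J}; {B, E, J}; {C, E, J}

Attributes E, J never appear on any right-hand side, so every candidate key must contain {E, J}.
{E, J}⁺ = {E, J}, which is not all of the schema, so we must add further attributes.
{A, E, J}⁺: AJ→B adds B; B→AC adds C; CJ→DFH adds D, F, H → {A, B, C, D, E, F, H, J}. Minimal: {E, J}⁺ = {E, J}; {A, J}⁺ = {A, B, C, D, F, H, J}; {A, E}⁺ = {A, E} — none reach the full schema.
{B, E, J}⁺: B→AC adds A, C; CJ→DFH adds D, F, H → {A, B, C, D, E, F, H, J}. Minimal: {E, J}⁺ = {E, J}; {B, J}⁺ = {A, B, C, D, F, H, J}; {B, E}⁺ = {A, B, C, E} — none reach the full schema.
{C, E, J}⁺: CJ→DFH adds D, F, H; CJ→BD adds B; B→AC adds A → {A, B, C, D, E, F, H, J}. Minimal: {E, J}⁺ = {E, J}; {C, J}⁺ = {A, B, C, D, F, H, J}; {C, E}⁺ = {C, E} — none reach the full schema.
Any other superkey contains one of these as a subset, so there are no further candidate keys.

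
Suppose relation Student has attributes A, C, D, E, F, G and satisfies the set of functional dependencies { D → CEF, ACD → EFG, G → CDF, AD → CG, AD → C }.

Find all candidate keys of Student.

Attribute A never appears on the right-hand side of any dependency, so A must belong to every candidate key.
{A}⁺ = {A}, which is not all of the schema, so we must add further attributes.
{A, D}⁺: D→CEF adds C, E, F; ACD→EFG adds G → {A, C, D, E, F, G}. Minimal: {D}⁺ = {C, D, E, F}; {A}⁺ = {A} — none reach the full schema.
{A, G}⁺: G→CDF adds C, D, F; D→CEF adds E → {A, C, D, E, F, G}. Minimal: {G}⁺ = {C, D, E, F, G}; {A}⁺ = {A} — none reach the full schema.
Any other superkey contains one of these as a subset, so there are no further candidate keys.

{A, D}; {A, G}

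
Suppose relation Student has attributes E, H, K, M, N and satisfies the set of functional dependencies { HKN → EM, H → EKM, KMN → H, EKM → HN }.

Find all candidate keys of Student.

{H}⁺: H→EKM adds E, K, M; EKM→HN adds N → {E, H, K, M, N}.
{E, K, M}⁺: EKM→HN adds H, N → {E, H, K, M, N}.
{K, M, N}⁺: KMN→H adds H; HKN→EM adds E → {E, H, K, M, N}.
Any other superkey contains one of these as a subset, so there are no further candidate keys.

{H}, {E, K, M}, {K, M, N}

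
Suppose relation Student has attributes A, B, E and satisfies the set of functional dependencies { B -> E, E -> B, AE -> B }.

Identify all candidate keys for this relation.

Attribute A never appears on the right-hand side of any dependency, so A must belong to every candidate key.
{A}⁺ = {A}, which is not all of the schema, so we must add further attributes.
{A, B}⁺: B→E adds E → {A, B, E}. Minimal: {B}⁺ = {B, E}; {A}⁺ = {A} — none reach the full schema.
{A, E}⁺: E→B adds B → {A, B, E}. Minimal: {E}⁺ = {B, E}; {A}⁺ = {A} — none reach the full schema.
Any other superkey contains one of these as a subset, so there are no further candidate keys.

{A, B}, {A, E}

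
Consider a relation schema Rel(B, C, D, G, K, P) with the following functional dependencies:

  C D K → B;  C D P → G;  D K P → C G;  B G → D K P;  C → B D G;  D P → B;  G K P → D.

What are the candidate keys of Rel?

C, BG, DGP, DKP, GKP

{C}⁺: C→BDG adds B, D, G; BG→DKP adds K, P → {B, C, D, G, K, P}.
{B, G}⁺: BG→DKP adds D, K, P; DKP→CG adds C → {B, C, D, G, K, P}. Minimal: {G}⁺ = {G}; {B}⁺ = {B} — none reach the full schema.
{D, G, P}⁺: DP→B adds B; BG→DKP adds K; DKP→CG adds C → {B, C, D, G, K, P}. Minimal: {G, P}⁺ = {G, P}; {D, P}⁺ = {B, D, P}; {D, G}⁺ = {D, G} — none reach the full schema.
{D, K, P}⁺: DKP→CG adds C, G; C→BDG adds B → {B, C, D, G, K, P}. Minimal: {K, P}⁺ = {K, P}; {D, P}⁺ = {B, D, P}; {D, K}⁺ = {D, K} — none reach the full schema.
{G, K, P}⁺: GKP→D adds D; DKP→CG adds C; C→BDG adds B → {B, C, D, G, K, P}. Minimal: {K, P}⁺ = {K, P}; {G, P}⁺ = {G, P}; {G, K}⁺ = {G, K} — none reach the full schema.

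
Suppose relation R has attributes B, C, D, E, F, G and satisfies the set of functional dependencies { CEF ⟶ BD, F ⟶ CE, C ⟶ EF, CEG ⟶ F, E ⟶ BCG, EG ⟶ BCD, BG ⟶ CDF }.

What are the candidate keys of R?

{C}⁺: C→EF adds E, F; E→BCG adds B, G; EG→BCD adds D → {B, C, D, E, F, G}.
{E}⁺: E→BCG adds B, C, G; EG→BCD adds D; BG→CDF adds F → {B, C, D, E, F, G}.
{F}⁺: F→CE adds C, E; E→BCG adds B, G; EG→BCD adds D → {B, C, D, E, F, G}.
{B, G}⁺: BG→CDF adds C, D, F; F→CE adds E → {B, C, D, E, F, G}.

{C}, {E}, {F}, {B, G}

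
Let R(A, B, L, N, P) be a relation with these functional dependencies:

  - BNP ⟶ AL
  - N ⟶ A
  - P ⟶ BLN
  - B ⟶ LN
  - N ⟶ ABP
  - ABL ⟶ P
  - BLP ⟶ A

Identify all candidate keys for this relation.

(B), (N), (P)

{B}⁺: B→LN adds L, N; N→ABP adds A, P → {A, B, L, N, P}.
{N}⁺: N→A adds A; N→ABP adds B, P; BNP→AL adds L → {A, B, L, N, P}.
{P}⁺: P→BLN adds B, L, N; N→ABP adds A → {A, B, L, N, P}.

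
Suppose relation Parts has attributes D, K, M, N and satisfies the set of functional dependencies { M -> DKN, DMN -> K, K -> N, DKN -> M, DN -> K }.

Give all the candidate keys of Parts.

(M), (D, K), (D, N)

{M}⁺: M→DKN adds D, K, N → {D, K, M, N}.
{D, K}⁺: K→N adds N; DKN→M adds M → {D, K, M, N}. Minimal: {K}⁺ = {K, N}; {D}⁺ = {D} — none reach the full schema.
{D, N}⁺: DN→K adds K; DKN→M adds M → {D, K, M, N}. Minimal: {N}⁺ = {N}; {D}⁺ = {D} — none reach the full schema.
Any other superkey contains one of these as a subset, so there are no further candidate keys.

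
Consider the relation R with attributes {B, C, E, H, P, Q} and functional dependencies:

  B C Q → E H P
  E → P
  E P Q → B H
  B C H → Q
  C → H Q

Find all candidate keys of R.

Attribute C never appears on the right-hand side of any dependency, so C must belong to every candidate key.
{C}⁺ = {C, H, Q}, which is not all of the schema, so we must add further attributes.
{B, C}⁺: C→HQ adds H, Q; BCQ→EHP adds E, P → {B, C, E, H, P, Q}. Minimal: {C}⁺ = {C, H, Q}; {B}⁺ = {B} — none reach the full schema.
{C, E}⁺: E→P adds P; C→HQ adds H, Q; EPQ→BH adds B → {B, C, E, H, P, Q}. Minimal: {E}⁺ = {E, P}; {C}⁺ = {C, H, Q} — none reach the full schema.

{B, C}, {C, E}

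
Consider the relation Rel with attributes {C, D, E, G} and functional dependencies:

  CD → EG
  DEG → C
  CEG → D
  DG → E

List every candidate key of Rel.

(C, D); (D, G); (C, E, G)

{C, D}⁺: CD→EG adds E, G → {C, D, E, G}. Minimal: {D}⁺ = {D}; {C}⁺ = {C} — none reach the full schema.
{D, G}⁺: DG→E adds E; DEG→C adds C → {C, D, E, G}. Minimal: {G}⁺ = {G}; {D}⁺ = {D} — none reach the full schema.
{C, E, G}⁺: CEG→D adds D → {C, D, E, G}. Minimal: {E, G}⁺ = {E, G}; {C, G}⁺ = {C, G}; {C, E}⁺ = {C, E} — none reach the full schema.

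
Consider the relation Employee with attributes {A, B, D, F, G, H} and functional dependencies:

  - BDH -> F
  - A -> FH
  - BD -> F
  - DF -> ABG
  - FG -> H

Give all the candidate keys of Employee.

Attribute D never appears on the right-hand side of any dependency, so D must belong to every candidate key.
{D}⁺ = {D}, which is not all of the schema, so we must add further attributes.
{A, D}⁺: A→FH adds F, H; DF→ABG adds B, G → {A, B, D, F, G, H}. Minimal: {D}⁺ = {D}; {A}⁺ = {A, F, H} — none reach the full schema.
{B, D}⁺: BD→F adds F; DF→ABG adds A, G; FG→H adds H → {A, B, D, F, G, H}. Minimal: {D}⁺ = {D}; {B}⁺ = {B} — none reach the full schema.
{D, F}⁺: DF→ABG adds A, B, G; FG→H adds H → {A, B, D, F, G, H}. Minimal: {F}⁺ = {F}; {D}⁺ = {D} — none reach the full schema.

(A, D), (B, D), (D, F)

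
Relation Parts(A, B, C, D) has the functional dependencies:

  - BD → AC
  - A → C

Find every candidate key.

Attributes B, D never appear on any right-hand side, so every candidate key must contain {B, D}.
{B, D}⁺ = {A, B, C, D}, which is all of the schema, so {B, D} is the only candidate key.

BD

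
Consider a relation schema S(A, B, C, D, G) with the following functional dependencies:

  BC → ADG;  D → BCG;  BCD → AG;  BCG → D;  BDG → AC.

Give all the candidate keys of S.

D, BC

{D}⁺: D→BCG adds B, C, G; BCD→AG adds A → {A, B, C, D, G}.
{B, C}⁺: BC→ADG adds A, D, G → {A, B, C, D, G}.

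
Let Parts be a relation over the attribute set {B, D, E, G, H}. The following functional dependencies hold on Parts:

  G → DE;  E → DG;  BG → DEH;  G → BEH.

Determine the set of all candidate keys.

{E}⁺: E→DG adds D, G; G→BEH adds B, H → {B, D, E, G, H}.
{G}⁺: G→DE adds D, E; G→BEH adds B, H → {B, D, E, G, H}.

{E}; {G}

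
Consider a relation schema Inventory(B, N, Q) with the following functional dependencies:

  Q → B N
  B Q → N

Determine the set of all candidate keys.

Attribute Q never appears on the right-hand side of any dependency, so Q must belong to every candidate key.
{Q}⁺ = {B, N, Q}, which is all of the schema, so {Q} is the only candidate key.

{Q}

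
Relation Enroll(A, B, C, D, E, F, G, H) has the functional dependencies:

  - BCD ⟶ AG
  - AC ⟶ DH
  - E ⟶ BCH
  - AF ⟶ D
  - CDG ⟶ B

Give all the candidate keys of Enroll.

{A, E, F}, {D, E, F}

Attributes E, F never appear on any right-hand side, so every candidate key must contain {E, F}.
{E, F}⁺ = {B, C, E, F, H}, which is not all of the schema, so we must add further attributes.
{A, E, F}⁺: E→BCH adds B, C, H; AF→D adds D; BCD→AG adds G → {A, B, C, D, E, F, G, H}. Minimal: {E, F}⁺ = {B, C, E, F, H}; {A, F}⁺ = {A, D, F}; {A, E}⁺ = {A, B, C, D, E, G, H} — none reach the full schema.
{D, E, F}⁺: E→BCH adds B, C, H; BCD→AG adds A, G → {A, B, C, D, E, F, G, H}. Minimal: {E, F}⁺ = {B, C, E, F, H}; {D, F}⁺ = {D, F}; {D, E}⁺ = {A, B, C, D, E, G, H} — none reach the full schema.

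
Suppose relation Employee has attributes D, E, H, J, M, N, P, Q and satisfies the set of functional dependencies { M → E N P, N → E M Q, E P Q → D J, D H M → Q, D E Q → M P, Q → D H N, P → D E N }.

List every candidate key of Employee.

(M), (N), (P), (Q)

{M}⁺: M→ENP adds E, N, P; N→EMQ adds Q; EPQ→DJ adds D, J; Q→DHN adds H → {D, E, H, J, M, N, P, Q}.
{N}⁺: N→EMQ adds E, M, Q; Q→DHN adds D, H; M→ENP adds P; EPQ→DJ adds J → {D, E, H, J, M, N, P, Q}.
{P}⁺: P→DEN adds D, E, N; N→EMQ adds M, Q; EPQ→DJ adds J; Q→DHN adds H → {D, E, H, J, M, N, P, Q}.
{Q}⁺: Q→DHN adds D, H, N; N→EMQ adds E, M; DEQ→MP adds P; EPQ→DJ adds J → {D, E, H, J, M, N, P, Q}.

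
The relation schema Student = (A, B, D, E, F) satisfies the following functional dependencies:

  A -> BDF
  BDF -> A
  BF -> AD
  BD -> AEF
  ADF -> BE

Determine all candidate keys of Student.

(A), (B, D), (B, F)

{A}⁺: A→BDF adds B, D, F; BD→AEF adds E → {A, B, D, E, F}.
{B, D}⁺: BD→AEF adds A, E, F → {A, B, D, E, F}.
{B, F}⁺: BF→AD adds A, D; BD→AEF adds E → {A, B, D, E, F}.
Any other superkey contains one of these as a subset, so there are no further candidate keys.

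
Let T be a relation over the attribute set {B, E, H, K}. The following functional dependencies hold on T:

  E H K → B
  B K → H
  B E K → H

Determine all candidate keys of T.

Attributes E, K never appear on any right-hand side, so every candidate key must contain {E, K}.
{E, K}⁺ = {E, K}, which is not all of the schema, so we must add further attributes.
{B, E, K}⁺: BK→H adds H → {B, E, H, K}.
{E, H, K}⁺: EHK→B adds B → {B, E, H, K}.

(B, E, K), (E, H, K)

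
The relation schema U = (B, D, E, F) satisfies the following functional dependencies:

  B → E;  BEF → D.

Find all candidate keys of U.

BF

Attributes B, F never appear on any right-hand side, so every candidate key must contain {B, F}.
{B, F}⁺ = {B, D, E, F}, which is all of the schema, so {B, F} is the only candidate key.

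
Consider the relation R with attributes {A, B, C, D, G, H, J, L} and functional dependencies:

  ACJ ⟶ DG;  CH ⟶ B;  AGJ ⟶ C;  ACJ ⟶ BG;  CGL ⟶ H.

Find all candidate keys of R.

{A, C, J, L}, {A, G, J, L}

Attributes A, J, L never appear on any right-hand side, so every candidate key must contain {A, J, L}.
{A, J, L}⁺ = {A, J, L}, which is not all of the schema, so we must add further attributes.
{A, C, J, L}⁺: ACJ→DG adds D, G; ACJ→BG adds B; CGL→H adds H → {A, B, C, D, G, H, J, L}.
{A, G, J, L}⁺: AGJ→C adds C; ACJ→BG adds B; CGL→H adds H; ACJ→DG adds D → {A, B, C, D, G, H, J, L}.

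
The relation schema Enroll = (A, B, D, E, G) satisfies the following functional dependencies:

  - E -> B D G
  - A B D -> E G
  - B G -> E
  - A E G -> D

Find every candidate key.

{A, E}⁺: E→BDG adds B, D, G → {A, B, D, E, G}. Minimal: {E}⁺ = {B, D, E, G}; {A}⁺ = {A} — none reach the full schema.
{A, B, D}⁺: ABD→EG adds E, G → {A, B, D, E, G}. Minimal: {B, D}⁺ = {B, D}; {A, D}⁺ = {A, D}; {A, B}⁺ = {A, B} — none reach the full schema.
{A, B, G}⁺: BG→E adds E; AEG→D adds D → {A, B, D, E, G}. Minimal: {B, G}⁺ = {B, D, E, G}; {A, G}⁺ = {A, G}; {A, B}⁺ = {A, B} — none reach the full schema.

AE; ABD; ABG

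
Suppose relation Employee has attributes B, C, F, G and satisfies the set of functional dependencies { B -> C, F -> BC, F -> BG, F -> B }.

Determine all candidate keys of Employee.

Attribute F never appears on the right-hand side of any dependency, so F must belong to every candidate key.
{F}⁺ = {B, C, F, G}, which is all of the schema, so {F} is the only candidate key.

(F)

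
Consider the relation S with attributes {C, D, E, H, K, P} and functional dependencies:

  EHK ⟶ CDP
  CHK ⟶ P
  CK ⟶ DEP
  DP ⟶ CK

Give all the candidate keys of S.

Attribute H never appears on the right-hand side of any dependency, so H must belong to every candidate key.
{H}⁺ = {H}, which is not all of the schema, so we must add further attributes.
{C, H, K}⁺: CHK→P adds P; CK→DEP adds D, E → {C, D, E, H, K, P}. Minimal: {H, K}⁺ = {H, K}; {C, K}⁺ = {C, D, E, K, P}; {C, H}⁺ = {C, H} — none reach the full schema.
{D, H, P}⁺: DP→CK adds C, K; CK→DEP adds E → {C, D, E, H, K, P}. Minimal: {H, P}⁺ = {H, P}; {D, P}⁺ = {C, D, E, K, P}; {D, H}⁺ = {D, H} — none reach the full schema.
{E, H, K}⁺: EHK→CDP adds C, D, P → {C, D, E, H, K, P}. Minimal: {H, K}⁺ = {H, K}; {E, K}⁺ = {E, K}; {E, H}⁺ = {E, H} — none reach the full schema.
Any other superkey contains one of these as a subset, so there are no further candidate keys.

(C, H, K), (D, H, P), (E, H, K)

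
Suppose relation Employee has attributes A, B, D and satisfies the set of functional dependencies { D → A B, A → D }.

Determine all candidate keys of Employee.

{A}⁺: A→D adds D; D→AB adds B → {A, B, D}.
{D}⁺: D→AB adds A, B → {A, B, D}.
Any other superkey contains one of these as a subset, so there are no further candidate keys.

{A}, {D}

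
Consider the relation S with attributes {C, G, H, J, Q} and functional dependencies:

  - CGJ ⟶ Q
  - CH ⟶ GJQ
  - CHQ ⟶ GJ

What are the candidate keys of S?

(C, H)

Attributes C, H never appear on any right-hand side, so every candidate key must contain {C, H}.
{C, H}⁺ = {C, G, H, J, Q}, which is all of the schema, so {C, H} is the only candidate key.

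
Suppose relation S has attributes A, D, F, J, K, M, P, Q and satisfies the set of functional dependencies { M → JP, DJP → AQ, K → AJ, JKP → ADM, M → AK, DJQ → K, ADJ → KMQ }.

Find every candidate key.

Attribute F never appears on the right-hand side of any dependency, so F must belong to every candidate key.
{F}⁺ = {F}, which is not all of the schema, so we must add further attributes.
{F, M}⁺: M→JP adds J, P; M→AK adds A, K; JKP→ADM adds D; ADJ→KMQ adds Q → {A, D, F, J, K, M, P, Q}.
{D, F, K}⁺: K→AJ adds A, J; ADJ→KMQ adds M, Q; M→JP adds P → {A, D, F, J, K, M, P, Q}.
{F, K, P}⁺: K→AJ adds A, J; JKP→ADM adds D, M; ADJ→KMQ adds Q → {A, D, F, J, K, M, P, Q}.
{A, D, F, J}⁺: ADJ→KMQ adds K, M, Q; M→JP adds P → {A, D, F, J, K, M, P, Q}.
{D, F, J, P}⁺: DJP→AQ adds A, Q; DJQ→K adds K; ADJ→KMQ adds M → {A, D, F, J, K, M, P, Q}.
{D, F, J, Q}⁺: DJQ→K adds K; K→AJ adds A; ADJ→KMQ adds M; M→JP adds P → {A, D, F, J, K, M, P, Q}.
Any other superkey contains one of these as a subset, so there are no further candidate keys.

{F, M}, {D, F, K}, {F, K, P}, {A, D, F, J}, {D, F, J, P}, {D, F, J, Q}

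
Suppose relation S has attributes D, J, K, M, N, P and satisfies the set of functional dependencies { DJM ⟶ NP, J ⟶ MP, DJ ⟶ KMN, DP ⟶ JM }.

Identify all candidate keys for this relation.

{D, J}, {D, P}

Attribute D never appears on the right-hand side of any dependency, so D must belong to every candidate key.
{D}⁺ = {D}, which is not all of the schema, so we must add further attributes.
{D, J}⁺: J→MP adds M, P; DJ→KMN adds K, N → {D, J, K, M, N, P}. Minimal: {J}⁺ = {J, M, P}; {D}⁺ = {D} — none reach the full schema.
{D, P}⁺: DP→JM adds J, M; DJM→NP adds N; DJ→KMN adds K → {D, J, K, M, N, P}. Minimal: {P}⁺ = {P}; {D}⁺ = {D} — none reach the full schema.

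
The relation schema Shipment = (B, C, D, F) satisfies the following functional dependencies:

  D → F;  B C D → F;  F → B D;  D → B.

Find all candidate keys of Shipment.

{C, D}⁺: D→F adds F; F→BD adds B → {B, C, D, F}. Minimal: {D}⁺ = {B, D, F}; {C}⁺ = {C} — none reach the full schema.
{C, F}⁺: F→BD adds B, D → {B, C, D, F}. Minimal: {F}⁺ = {B, D, F}; {C}⁺ = {C} — none reach the full schema.
Any other superkey contains one of these as a subset, so there are no further candidate keys.

CD, CF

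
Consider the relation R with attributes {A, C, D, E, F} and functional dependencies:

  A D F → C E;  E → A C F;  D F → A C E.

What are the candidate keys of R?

Attribute D never appears on the right-hand side of any dependency, so D must belong to every candidate key.
{D}⁺ = {D}, which is not all of the schema, so we must add further attributes.
{D, E}⁺: E→ACF adds A, C, F → {A, C, D, E, F}. Minimal: {E}⁺ = {A, C, E, F}; {D}⁺ = {D} — none reach the full schema.
{D, F}⁺: DF→ACE adds A, C, E → {A, C, D, E, F}. Minimal: {F}⁺ = {F}; {D}⁺ = {D} — none reach the full schema.

DE, DF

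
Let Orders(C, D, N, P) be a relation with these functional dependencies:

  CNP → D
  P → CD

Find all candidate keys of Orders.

{N, P}⁺: P→CD adds C, D → {C, D, N, P}.
No other minimal superkey exists.

{N, P}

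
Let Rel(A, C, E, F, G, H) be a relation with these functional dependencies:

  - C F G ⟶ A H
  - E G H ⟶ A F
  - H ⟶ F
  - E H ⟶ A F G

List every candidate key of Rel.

{C, E, H}; {C, E, F, G}

{C, E, H}⁺: H→F adds F; EH→AFG adds A, G → {A, C, E, F, G, H}. Minimal: {E, H}⁺ = {A, E, F, G, H}; {C, H}⁺ = {C, F, H}; {C, E}⁺ = {C, E} — none reach the full schema.
{C, E, F, G}⁺: CFG→AH adds A, H → {A, C, E, F, G, H}. Minimal: {E, F, G}⁺ = {E, F, G}; {C, F, G}⁺ = {A, C, F, G, H}; {C, E, G}⁺ = {C, E, G}; … — none reach the full schema.
Any other superkey contains one of these as a subset, so there are no further candidate keys.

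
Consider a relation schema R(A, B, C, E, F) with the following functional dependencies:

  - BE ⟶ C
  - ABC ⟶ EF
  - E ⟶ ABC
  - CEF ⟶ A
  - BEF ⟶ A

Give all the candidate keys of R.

{E}⁺: E→ABC adds A, B, C; ABC→EF adds F → {A, B, C, E, F}.
{A, B, C}⁺: ABC→EF adds E, F → {A, B, C, E, F}. Minimal: {B, C}⁺ = {B, C}; {A, C}⁺ = {A, C}; {A, B}⁺ = {A, B} — none reach the full schema.

{E}, {A, B, C}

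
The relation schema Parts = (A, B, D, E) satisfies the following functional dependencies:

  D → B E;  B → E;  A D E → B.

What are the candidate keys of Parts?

AD

Attributes A, D never appear on any right-hand side, so every candidate key must contain {A, D}.
{A, D}⁺ = {A, B, D, E}, which is all of the schema, so {A, D} is the only candidate key.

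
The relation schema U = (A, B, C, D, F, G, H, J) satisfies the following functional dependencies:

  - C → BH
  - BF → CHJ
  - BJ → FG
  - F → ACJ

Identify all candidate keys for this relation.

{D, F}⁺: F→ACJ adds A, C, J; C→BH adds B, H; BJ→FG adds G → {A, B, C, D, F, G, H, J}. Minimal: {F}⁺ = {A, B, C, F, G, H, J}; {D}⁺ = {D} — none reach the full schema.
{B, D, J}⁺: BJ→FG adds F, G; F→ACJ adds A, C; C→BH adds H → {A, B, C, D, F, G, H, J}. Minimal: {D, J}⁺ = {D, J}; {B, J}⁺ = {A, B, C, F, G, H, J}; {B, D}⁺ = {B, D} — none reach the full schema.
{C, D, J}⁺: C→BH adds B, H; BJ→FG adds F, G; F→ACJ adds A → {A, B, C, D, F, G, H, J}. Minimal: {D, J}⁺ = {D, J}; {C, J}⁺ = {A, B, C, F, G, H, J}; {C, D}⁺ = {B, C, D, H} — none reach the full schema.
Any other superkey contains one of these as a subset, so there are no further candidate keys.

{D, F}; {B, D, J}; {C, D, J}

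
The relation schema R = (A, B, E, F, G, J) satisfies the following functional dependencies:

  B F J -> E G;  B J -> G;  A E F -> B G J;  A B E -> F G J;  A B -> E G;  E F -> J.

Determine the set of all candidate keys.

Attribute A never appears on the right-hand side of any dependency, so A must belong to every candidate key.
{A}⁺ = {A}, which is not all of the schema, so we must add further attributes.
{A, B}⁺: AB→EG adds E, G; ABE→FGJ adds F, J → {A, B, E, F, G, J}.
{A, E, F}⁺: AEF→BGJ adds B, G, J → {A, B, E, F, G, J}.

{A, B}, {A, E, F}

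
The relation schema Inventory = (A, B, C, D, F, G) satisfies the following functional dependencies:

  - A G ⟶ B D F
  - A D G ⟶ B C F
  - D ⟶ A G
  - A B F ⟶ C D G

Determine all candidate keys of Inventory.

{D}⁺: D→AG adds A, G; AG→BDF adds B, F; ADG→BCF adds C → {A, B, C, D, F, G}.
{A, G}⁺: AG→BDF adds B, D, F; ADG→BCF adds C → {A, B, C, D, F, G}.
{A, B, F}⁺: ABF→CDG adds C, D, G → {A, B, C, D, F, G}.

(D), (A, G), (A, B, F)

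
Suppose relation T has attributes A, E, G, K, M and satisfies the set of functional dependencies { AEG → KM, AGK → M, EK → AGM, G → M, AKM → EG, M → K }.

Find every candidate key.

{A, G}⁺: G→M adds M; M→K adds K; AKM→EG adds E → {A, E, G, K, M}.
{A, M}⁺: M→K adds K; AKM→EG adds E, G → {A, E, G, K, M}.
{E, G}⁺: G→M adds M; M→K adds K; EK→AGM adds A → {A, E, G, K, M}.
{E, K}⁺: EK→AGM adds A, G, M → {A, E, G, K, M}.
{E, M}⁺: M→K adds K; EK→AGM adds A, G → {A, E, G, K, M}.

AG, AM, EG, EK, EM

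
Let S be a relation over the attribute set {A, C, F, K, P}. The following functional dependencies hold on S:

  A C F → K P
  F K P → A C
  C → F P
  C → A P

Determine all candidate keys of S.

{C}⁺: C→FP adds F, P; C→AP adds A; ACF→KP adds K → {A, C, F, K, P}.
{F, K, P}⁺: FKP→AC adds A, C → {A, C, F, K, P}.

C, FKP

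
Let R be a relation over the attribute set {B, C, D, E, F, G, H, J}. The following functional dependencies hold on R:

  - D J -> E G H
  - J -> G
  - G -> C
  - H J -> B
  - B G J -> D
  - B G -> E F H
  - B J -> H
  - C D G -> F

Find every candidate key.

Attribute J never appears on the right-hand side of any dependency, so J must belong to every candidate key.
{J}⁺ = {C, G, J}, which is not all of the schema, so we must add further attributes.
{B, J}⁺: J→G adds G; G→C adds C; BGJ→D adds D; BG→EFH adds E, F, H → {B, C, D, E, F, G, H, J}. Minimal: {J}⁺ = {C, G, J}; {B}⁺ = {B} — none reach the full schema.
{D, J}⁺: DJ→EGH adds E, G, H; G→C adds C; HJ→B adds B; BG→EFH adds F → {B, C, D, E, F, G, H, J}. Minimal: {J}⁺ = {C, G, J}; {D}⁺ = {D} — none reach the full schema.
{H, J}⁺: J→G adds G; G→C adds C; HJ→B adds B; BGJ→D adds D; BG→EFH adds E, F → {B, C, D, E, F, G, H, J}. Minimal: {J}⁺ = {C, G, J}; {H}⁺ = {H} — none reach the full schema.

BJ, DJ, HJ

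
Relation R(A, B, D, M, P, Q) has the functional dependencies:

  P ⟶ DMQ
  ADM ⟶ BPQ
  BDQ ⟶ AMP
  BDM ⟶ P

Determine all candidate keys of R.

{A, P}, {B, P}, {A, D, M}, {B, D, M}, {B, D, Q}

{A, P}⁺: P→DMQ adds D, M, Q; ADM→BPQ adds B → {A, B, D, M, P, Q}.
{B, P}⁺: P→DMQ adds D, M, Q; BDQ→AMP adds A → {A, B, D, M, P, Q}.
{A, D, M}⁺: ADM→BPQ adds B, P, Q → {A, B, D, M, P, Q}.
{B, D, M}⁺: BDM→P adds P; P→DMQ adds Q; BDQ→AMP adds A → {A, B, D, M, P, Q}.
{B, D, Q}⁺: BDQ→AMP adds A, M, P → {A, B, D, M, P, Q}.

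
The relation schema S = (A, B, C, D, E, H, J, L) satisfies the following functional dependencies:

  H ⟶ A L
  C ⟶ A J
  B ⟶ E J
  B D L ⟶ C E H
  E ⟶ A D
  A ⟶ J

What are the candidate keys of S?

{B, H}; {B, L}

Attribute B never appears on the right-hand side of any dependency, so B must belong to every candidate key.
{B}⁺ = {A, B, D, E, J}, which is not all of the schema, so we must add further attributes.
{B, H}⁺: H→AL adds A, L; B→EJ adds E, J; E→AD adds D; BDL→CEH adds C → {A, B, C, D, E, H, J, L}. Minimal: {H}⁺ = {A, H, J, L}; {B}⁺ = {A, B, D, E, J} — none reach the full schema.
{B, L}⁺: B→EJ adds E, J; E→AD adds A, D; BDL→CEH adds C, H → {A, B, C, D, E, H, J, L}. Minimal: {L}⁺ = {L}; {B}⁺ = {A, B, D, E, J} — none reach the full schema.
Any other superkey contains one of these as a subset, so there are no further candidate keys.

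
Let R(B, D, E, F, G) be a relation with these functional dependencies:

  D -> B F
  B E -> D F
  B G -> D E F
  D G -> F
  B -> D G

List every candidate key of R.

(B), (D)

{B}⁺: B→DG adds D, G; D→BF adds F; BG→DEF adds E → {B, D, E, F, G}.
{D}⁺: D→BF adds B, F; B→DG adds G; BG→DEF adds E → {B, D, E, F, G}.
Any other superkey contains one of these as a subset, so there are no further candidate keys.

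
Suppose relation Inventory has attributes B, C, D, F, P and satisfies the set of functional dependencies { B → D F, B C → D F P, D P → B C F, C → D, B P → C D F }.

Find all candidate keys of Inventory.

{B, C}⁺: B→DF adds D, F; BC→DFP adds P → {B, C, D, F, P}. Minimal: {C}⁺ = {C, D}; {B}⁺ = {B, D, F} — none reach the full schema.
{B, P}⁺: B→DF adds D, F; DP→BCF adds C → {B, C, D, F, P}. Minimal: {P}⁺ = {P}; {B}⁺ = {B, D, F} — none reach the full schema.
{C, P}⁺: C→D adds D; DP→BCF adds B, F → {B, C, D, F, P}. Minimal: {P}⁺ = {P}; {C}⁺ = {C, D} — none reach the full schema.
{D, P}⁺: DP→BCF adds B, C, F → {B, C, D, F, P}. Minimal: {P}⁺ = {P}; {D}⁺ = {D} — none reach the full schema.
Any other superkey contains one of these as a subset, so there are no further candidate keys.

(B, C); (B, P); (C, P); (D, P)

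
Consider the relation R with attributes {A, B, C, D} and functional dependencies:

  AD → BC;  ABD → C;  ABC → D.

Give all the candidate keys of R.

{A, D}, {A, B, C}

Attribute A never appears on the right-hand side of any dependency, so A must belong to every candidate key.
{A}⁺ = {A}, which is not all of the schema, so we must add further attributes.
{A, D}⁺: AD→BC adds B, C → {A, B, C, D}. Minimal: {D}⁺ = {D}; {A}⁺ = {A} — none reach the full schema.
{A, B, C}⁺: ABC→D adds D → {A, B, C, D}. Minimal: {B, C}⁺ = {B, C}; {A, C}⁺ = {A, C}; {A, B}⁺ = {A, B} — none reach the full schema.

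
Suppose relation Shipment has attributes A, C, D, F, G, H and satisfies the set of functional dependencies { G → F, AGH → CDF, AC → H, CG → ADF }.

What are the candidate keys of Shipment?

{C, G}; {A, G, H}

Attribute G never appears on the right-hand side of any dependency, so G must belong to every candidate key.
{G}⁺ = {F, G}, which is not all of the schema, so we must add further attributes.
{C, G}⁺: G→F adds F; CG→ADF adds A, D; AC→H adds H → {A, C, D, F, G, H}.
{A, G, H}⁺: G→F adds F; AGH→CDF adds C, D → {A, C, D, F, G, H}.
Any other superkey contains one of these as a subset, so there are no further candidate keys.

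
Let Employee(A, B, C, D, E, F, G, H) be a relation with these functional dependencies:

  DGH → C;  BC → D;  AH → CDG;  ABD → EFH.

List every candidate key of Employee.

{A, B, C}, {A, B, D}, {A, B, H}

Attributes A, B never appear on any right-hand side, so every candidate key must contain {A, B}.
{A, B}⁺ = {A, B}, which is not all of the schema, so we must add further attributes.
{A, B, C}⁺: BC→D adds D; ABD→EFH adds E, F, H; AH→CDG adds G → {A, B, C, D, E, F, G, H}. Minimal: {B, C}⁺ = {B, C, D}; {A, C}⁺ = {A, C}; {A, B}⁺ = {A, B} — none reach the full schema.
{A, B, D}⁺: ABD→EFH adds E, F, H; AH→CDG adds C, G → {A, B, C, D, E, F, G, H}. Minimal: {B, D}⁺ = {B, D}; {A, D}⁺ = {A, D}; {A, B}⁺ = {A, B} — none reach the full schema.
{A, B, H}⁺: AH→CDG adds C, D, G; ABD→EFH adds E, F → {A, B, C, D, E, F, G, H}. Minimal: {B, H}⁺ = {B, H}; {A, H}⁺ = {A, C, D, G, H}; {A, B}⁺ = {A, B} — none reach the full schema.
Any other superkey contains one of these as a subset, so there are no further candidate keys.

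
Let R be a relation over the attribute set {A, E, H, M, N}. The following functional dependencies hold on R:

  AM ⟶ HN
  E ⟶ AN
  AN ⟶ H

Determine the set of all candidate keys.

(E, M)

Attributes E, M never appear on any right-hand side, so every candidate key must contain {E, M}.
{E, M}⁺ = {A, E, H, M, N}, which is all of the schema, so {E, M} is the only candidate key.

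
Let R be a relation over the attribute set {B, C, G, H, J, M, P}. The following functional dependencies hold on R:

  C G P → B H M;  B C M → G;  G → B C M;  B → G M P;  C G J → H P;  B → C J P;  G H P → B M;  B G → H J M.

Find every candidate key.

B; G

{B}⁺: B→GMP adds G, M, P; B→CJP adds C, J; BG→HJM adds H → {B, C, G, H, J, M, P}.
{G}⁺: G→BCM adds B, C, M; B→GMP adds P; B→CJP adds J; BG→HJM adds H → {B, C, G, H, J, M, P}.
Any other superkey contains one of these as a subset, so there are no further candidate keys.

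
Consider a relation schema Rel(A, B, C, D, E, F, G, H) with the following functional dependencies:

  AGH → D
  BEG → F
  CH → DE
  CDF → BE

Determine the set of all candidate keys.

ABCGH, ACFGH

{A, B, C, G, H}⁺: AGH→D adds D; CH→DE adds E; BEG→F adds F → {A, B, C, D, E, F, G, H}.
{A, C, F, G, H}⁺: AGH→D adds D; CH→DE adds E; CDF→BE adds B → {A, B, C, D, E, F, G, H}.
Any other superkey contains one of these as a subset, so there are no further candidate keys.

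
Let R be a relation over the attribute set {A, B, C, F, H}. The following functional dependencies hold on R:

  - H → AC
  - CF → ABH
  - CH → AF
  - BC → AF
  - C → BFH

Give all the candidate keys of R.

(C), (H)

{C}⁺: C→BFH adds B, F, H; H→AC adds A → {A, B, C, F, H}.
{H}⁺: H→AC adds A, C; CH→AF adds F; C→BFH adds B → {A, B, C, F, H}.
Any other superkey contains one of these as a subset, so there are no further candidate keys.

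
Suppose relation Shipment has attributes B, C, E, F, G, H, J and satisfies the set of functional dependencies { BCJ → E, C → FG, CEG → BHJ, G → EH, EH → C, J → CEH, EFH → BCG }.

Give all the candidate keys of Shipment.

(C); (G); (J); (E, H)

{C}⁺: C→FG adds F, G; G→EH adds E, H; EFH→BCG adds B; CEG→BHJ adds J → {B, C, E, F, G, H, J}.
{G}⁺: G→EH adds E, H; EH→C adds C; C→FG adds F; CEG→BHJ adds B, J → {B, C, E, F, G, H, J}.
{J}⁺: J→CEH adds C, E, H; C→FG adds F, G; CEG→BHJ adds B → {B, C, E, F, G, H, J}.
{E, H}⁺: EH→C adds C; C→FG adds F, G; CEG→BHJ adds B, J → {B, C, E, F, G, H, J}. Minimal: {H}⁺ = {H}; {E}⁺ = {E} — none reach the full schema.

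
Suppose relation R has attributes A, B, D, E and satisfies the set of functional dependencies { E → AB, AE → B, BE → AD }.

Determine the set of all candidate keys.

Attribute E never appears on the right-hand side of any dependency, so E must belong to every candidate key.
{E}⁺ = {A, B, D, E}, which is all of the schema, so {E} is the only candidate key.

{E}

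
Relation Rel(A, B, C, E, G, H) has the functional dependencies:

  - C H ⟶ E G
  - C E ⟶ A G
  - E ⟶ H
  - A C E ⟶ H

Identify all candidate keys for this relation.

Attributes B, C never appear on any right-hand side, so every candidate key must contain {B, C}.
{B, C}⁺ = {B, C}, which is not all of the schema, so we must add further attributes.
{B, C, E}⁺: CE→AG adds A, G; E→H adds H → {A, B, C, E, G, H}. Minimal: {C, E}⁺ = {A, C, E, G, H}; {B, E}⁺ = {B, E, H}; {B, C}⁺ = {B, C} — none reach the full schema.
{B, C, H}⁺: CH→EG adds E, G; CE→AG adds A → {A, B, C, E, G, H}. Minimal: {C, H}⁺ = {A, C, E, G, H}; {B, H}⁺ = {B, H}; {B, C}⁺ = {B, C} — none reach the full schema.

{B, C, E}; {B, C, H}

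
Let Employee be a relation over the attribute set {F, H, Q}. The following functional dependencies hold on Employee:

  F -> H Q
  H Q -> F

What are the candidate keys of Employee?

(F), (H, Q)

{F}⁺: F→HQ adds H, Q → {F, H, Q}.
{H, Q}⁺: HQ→F adds F → {F, H, Q}.
Any other superkey contains one of these as a subset, so there are no further candidate keys.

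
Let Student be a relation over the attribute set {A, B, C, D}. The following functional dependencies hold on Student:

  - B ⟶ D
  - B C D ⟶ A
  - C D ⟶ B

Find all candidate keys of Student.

Attribute C never appears on the right-hand side of any dependency, so C must belong to every candidate key.
{C}⁺ = {C}, which is not all of the schema, so we must add further attributes.
{B, C}⁺: B→D adds D; BCD→A adds A → {A, B, C, D}.
{C, D}⁺: CD→B adds B; BCD→A adds A → {A, B, C, D}.
Any other superkey contains one of these as a subset, so there are no further candidate keys.

BC, CD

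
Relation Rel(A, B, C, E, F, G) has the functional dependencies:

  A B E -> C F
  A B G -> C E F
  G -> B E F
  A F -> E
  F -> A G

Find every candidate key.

{F}, {G}, {A, B, E}

{F}⁺: F→AG adds A, G; G→BEF adds B, E; ABE→CF adds C → {A, B, C, E, F, G}.
{G}⁺: G→BEF adds B, E, F; F→AG adds A; ABE→CF adds C → {A, B, C, E, F, G}.
{A, B, E}⁺: ABE→CF adds C, F; F→AG adds G → {A, B, C, E, F, G}. Minimal: {B, E}⁺ = {B, E}; {A, E}⁺ = {A, E}; {A, B}⁺ = {A, B} — none reach the full schema.
Any other superkey contains one of these as a subset, so there are no further candidate keys.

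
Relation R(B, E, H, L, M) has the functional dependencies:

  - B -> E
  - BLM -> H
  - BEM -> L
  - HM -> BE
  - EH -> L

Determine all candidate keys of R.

{B, M}⁺: B→E adds E; BEM→L adds L; BLM→H adds H → {B, E, H, L, M}.
{H, M}⁺: HM→BE adds B, E; EH→L adds L → {B, E, H, L, M}.
Any other superkey contains one of these as a subset, so there are no further candidate keys.

{B, M}, {H, M}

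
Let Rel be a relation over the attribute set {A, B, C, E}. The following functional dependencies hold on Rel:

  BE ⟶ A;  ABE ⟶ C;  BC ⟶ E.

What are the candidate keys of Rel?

Attribute B never appears on the right-hand side of any dependency, so B must belong to every candidate key.
{B}⁺ = {B}, which is not all of the schema, so we must add further attributes.
{B, C}⁺: BC→E adds E; BE→A adds A → {A, B, C, E}. Minimal: {C}⁺ = {C}; {B}⁺ = {B} — none reach the full schema.
{B, E}⁺: BE→A adds A; ABE→C adds C → {A, B, C, E}. Minimal: {E}⁺ = {E}; {B}⁺ = {B} — none reach the full schema.

{B, C}; {B, E}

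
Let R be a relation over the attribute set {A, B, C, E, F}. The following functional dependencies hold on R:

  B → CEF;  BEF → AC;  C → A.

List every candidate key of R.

{B}⁺: B→CEF adds C, E, F; BEF→AC adds A → {A, B, C, E, F}.
No other minimal superkey exists.

B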